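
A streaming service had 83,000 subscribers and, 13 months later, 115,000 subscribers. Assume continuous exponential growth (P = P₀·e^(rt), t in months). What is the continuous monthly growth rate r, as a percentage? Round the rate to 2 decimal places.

r ≈ 2.51% per month

115000 = 83000 · e^(r·13)
e^(13r) = 115000/83000 = 1.38554
r = ln(1.38554) / 13 = 0.32609 / 13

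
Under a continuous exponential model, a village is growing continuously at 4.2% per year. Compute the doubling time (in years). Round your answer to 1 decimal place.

doubling time ≈ 16.5 years

doubling time = ln(2) / |r| = 0.69315 / 0.042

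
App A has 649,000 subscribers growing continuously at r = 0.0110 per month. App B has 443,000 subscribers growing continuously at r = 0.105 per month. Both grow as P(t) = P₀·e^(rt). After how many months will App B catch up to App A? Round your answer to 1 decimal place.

649000·e^(0.011t) = 443000·e^(0.105t)
649000/443000 = e^((0.105 − 0.011)t) → ln(1.46501) = 0.094·t
t = 0.38186 / 0.094

t ≈ 4.1 months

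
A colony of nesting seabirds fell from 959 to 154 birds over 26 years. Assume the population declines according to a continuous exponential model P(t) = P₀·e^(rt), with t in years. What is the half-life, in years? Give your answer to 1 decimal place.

half-life ≈ 9.9 years

r = ln(154/959) / 26 = ln(0.16058) / 26 ≈ -0.070344 per year
half-life = ln 2 / |r| = 0.69315 / 0.070344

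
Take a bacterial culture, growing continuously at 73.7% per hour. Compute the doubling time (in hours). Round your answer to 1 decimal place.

doubling time ≈ 0.9 hours

doubling time = ln(2) / |r| = 0.69315 / 0.737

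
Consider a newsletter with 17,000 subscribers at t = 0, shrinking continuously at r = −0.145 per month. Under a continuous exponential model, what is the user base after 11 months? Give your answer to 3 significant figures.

P(11) = 17000 · e^(-0.145·11) = 17000 · e^(-1.595)
= 17000 · 0.20291 ≈ 3449.44

≈ 3,450 subscribers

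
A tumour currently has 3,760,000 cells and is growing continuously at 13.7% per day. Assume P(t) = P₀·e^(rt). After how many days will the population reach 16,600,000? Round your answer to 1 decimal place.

16600000 = 3760000 · e^(0.137·t)
t = ln(16600000/3760000) / 0.137 = ln(4.41489) / 0.137 = 1.48498 / 0.137

t ≈ 10.8 days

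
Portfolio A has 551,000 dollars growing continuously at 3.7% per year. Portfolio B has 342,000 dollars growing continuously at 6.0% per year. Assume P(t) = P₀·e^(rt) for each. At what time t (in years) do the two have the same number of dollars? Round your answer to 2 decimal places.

t ≈ 20.74 years

551000·e^(0.037t) = 342000·e^(0.06t)
551000/342000 = e^((0.06 − 0.037)t) → ln(1.61111) = 0.023·t
t = 0.47692 / 0.023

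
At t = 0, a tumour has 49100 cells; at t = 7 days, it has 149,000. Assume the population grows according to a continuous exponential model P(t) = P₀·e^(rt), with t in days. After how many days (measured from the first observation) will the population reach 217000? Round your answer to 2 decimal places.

r = ln(149000/49100) / 7 ≈ 0.158584 per day
t = ln(217000/49100) / r = 1.48604 / 0.158584 ≈ 9.371

t ≈ 9.37 days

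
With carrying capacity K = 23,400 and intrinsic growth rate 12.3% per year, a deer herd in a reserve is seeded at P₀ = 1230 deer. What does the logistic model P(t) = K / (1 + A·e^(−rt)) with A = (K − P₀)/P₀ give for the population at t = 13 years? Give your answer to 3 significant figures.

A = (23400 − 1230)/1230 = 18.02439
P(13) = 23400 / (1 + 18.02439·e^(−0.123·13)) = 23400 / (1 + 18.02439·0.202099)
= 23400 / 4.6427 ≈ 5040.17

≈ 5,040 deer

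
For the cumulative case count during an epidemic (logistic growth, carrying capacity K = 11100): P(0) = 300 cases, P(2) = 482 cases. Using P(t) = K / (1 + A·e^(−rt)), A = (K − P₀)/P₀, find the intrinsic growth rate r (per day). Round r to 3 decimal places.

r ≈ 0.246 per day

A = (11100 − 300)/300 = 36
482 = 11100/(1 + 36·e^(−r·2)) → e^(−2r) = (23.02905 − 1)/36 = 0.611918
r = −ln(0.611918)/2 = 0.49116/2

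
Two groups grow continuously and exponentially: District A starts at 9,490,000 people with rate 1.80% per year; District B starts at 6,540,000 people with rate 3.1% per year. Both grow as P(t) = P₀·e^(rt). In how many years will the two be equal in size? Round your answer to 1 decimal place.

9490000·e^(0.018t) = 6540000·e^(0.031t)
9490000/6540000 = e^((0.031 − 0.018)t) → ln(1.45107) = 0.013·t
t = 0.3723 / 0.013

t ≈ 28.6 years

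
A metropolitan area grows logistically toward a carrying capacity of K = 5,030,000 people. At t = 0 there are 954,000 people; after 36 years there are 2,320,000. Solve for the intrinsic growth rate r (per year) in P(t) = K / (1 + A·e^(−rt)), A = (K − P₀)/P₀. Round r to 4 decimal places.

r ≈ 0.0360 per year

A = (5030000 − 954000)/954000 = 4.27254
2320000 = 5030000/(1 + 4.27254·e^(−r·36)) → e^(−36r) = (2.1681 − 1)/4.27254 = 0.273398
r = −ln(0.273398)/36 = 1.29683/36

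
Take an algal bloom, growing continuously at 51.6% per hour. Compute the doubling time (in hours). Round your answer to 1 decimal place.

doubling time ≈ 1.3 hours

doubling time = ln(2) / |r| = 0.69315 / 0.516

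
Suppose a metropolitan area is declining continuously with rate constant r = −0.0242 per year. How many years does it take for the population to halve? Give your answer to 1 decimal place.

half-life ≈ 28.6 years

half-life = ln(2) / |r| = 0.69315 / 0.0242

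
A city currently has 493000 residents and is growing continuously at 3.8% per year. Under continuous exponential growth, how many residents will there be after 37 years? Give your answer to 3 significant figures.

≈ 2,010,000 residents

P(37) = 493000 · e^(0.038·37) = 493000 · e^(1.406)
= 493000 · 4.0796 ≈ 2011244.92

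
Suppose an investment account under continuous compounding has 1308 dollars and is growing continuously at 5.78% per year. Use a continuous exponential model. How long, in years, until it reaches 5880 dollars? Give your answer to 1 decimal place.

t ≈ 26.0 years

5880 = 1308 · e^(0.0578·t)
t = ln(5880/1308) / 0.0578 = ln(4.49541) / 0.0578 = 1.50306 / 0.0578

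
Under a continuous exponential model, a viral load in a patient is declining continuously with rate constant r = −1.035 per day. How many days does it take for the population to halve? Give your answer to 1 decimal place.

half-life ≈ 0.7 days

half-life = ln(2) / |r| = 0.69315 / 1.035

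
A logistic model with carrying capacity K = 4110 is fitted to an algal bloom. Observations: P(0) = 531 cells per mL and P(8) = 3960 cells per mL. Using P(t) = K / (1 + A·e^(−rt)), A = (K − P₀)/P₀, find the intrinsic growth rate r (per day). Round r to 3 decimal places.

r ≈ 0.648 per day

A = (4110 − 531)/531 = 6.74011
3960 = 4110/(1 + 6.74011·e^(−r·8)) → e^(−8r) = (1.03788 − 1)/6.74011 = 0.00562
r = −ln(0.00562)/8 = 5.18144/8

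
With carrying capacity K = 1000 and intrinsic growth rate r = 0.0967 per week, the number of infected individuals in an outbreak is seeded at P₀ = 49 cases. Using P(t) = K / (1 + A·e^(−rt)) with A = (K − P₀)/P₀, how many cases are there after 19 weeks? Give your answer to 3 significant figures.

≈ 244 cases

A = (1000 − 49)/49 = 19.40816
P(19) = 1000 / (1 + 19.40816·e^(−0.0967·19)) = 1000 / (1 + 19.40816·0.159247)
= 1000 / 4.09069 ≈ 244.46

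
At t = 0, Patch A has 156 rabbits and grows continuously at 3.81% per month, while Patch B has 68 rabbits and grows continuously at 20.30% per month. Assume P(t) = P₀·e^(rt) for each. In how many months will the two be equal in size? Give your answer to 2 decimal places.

t ≈ 5.04 months

156·e^(0.0381t) = 68·e^(0.203t)
156/68 = e^((0.203 − 0.0381)t) → ln(2.29412) = 0.1649·t
t = 0.83035 / 0.1649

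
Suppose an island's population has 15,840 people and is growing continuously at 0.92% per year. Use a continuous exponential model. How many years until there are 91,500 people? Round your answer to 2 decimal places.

t ≈ 190.63 years

91500 = 15840 · e^(0.0092·t)
t = ln(91500/15840) / 0.0092 = ln(5.77652) / 0.0092 = 1.7538 / 0.0092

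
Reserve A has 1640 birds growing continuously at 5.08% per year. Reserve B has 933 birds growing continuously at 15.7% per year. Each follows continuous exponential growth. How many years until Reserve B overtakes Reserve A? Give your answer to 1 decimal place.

1640·e^(0.0508t) = 933·e^(0.157t)
1640/933 = e^((0.157 − 0.0508)t) → ln(1.75777) = 0.1062·t
t = 0.56405 / 0.1062

t ≈ 5.3 years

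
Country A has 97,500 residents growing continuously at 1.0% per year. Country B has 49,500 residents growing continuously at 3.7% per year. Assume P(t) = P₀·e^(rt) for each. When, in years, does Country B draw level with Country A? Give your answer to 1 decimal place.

t ≈ 25.1 years

97500·e^(0.01t) = 49500·e^(0.037t)
97500/49500 = e^((0.037 − 0.01)t) → ln(1.9697) = 0.027·t
t = 0.67788 / 0.027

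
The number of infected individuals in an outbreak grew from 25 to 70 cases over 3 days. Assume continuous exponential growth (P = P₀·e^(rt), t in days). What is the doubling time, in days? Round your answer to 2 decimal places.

doubling time ≈ 2.02 days

r = ln(70/25) / 3 = ln(2.8) / 3 ≈ 0.343206 per day
doubling time = ln 2 / |r| = 0.69315 / 0.343206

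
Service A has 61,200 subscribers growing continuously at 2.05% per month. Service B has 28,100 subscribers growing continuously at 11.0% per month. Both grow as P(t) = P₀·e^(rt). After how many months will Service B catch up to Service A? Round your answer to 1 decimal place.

61200·e^(0.0205t) = 28100·e^(0.11t)
61200/28100 = e^((0.11 − 0.0205)t) → ln(2.17794) = 0.0895·t
t = 0.77838 / 0.0895

t ≈ 8.7 months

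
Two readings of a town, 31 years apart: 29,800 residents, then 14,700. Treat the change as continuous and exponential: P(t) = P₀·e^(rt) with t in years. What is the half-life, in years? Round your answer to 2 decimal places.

r = ln(14700/29800) / 31 = ln(0.49329) / 31 ≈ -0.022796 per year
half-life = ln 2 / |r| = 0.69315 / 0.022796

half-life ≈ 30.41 years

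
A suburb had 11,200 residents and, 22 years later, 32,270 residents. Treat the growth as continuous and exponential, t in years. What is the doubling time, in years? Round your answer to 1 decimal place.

r = ln(32270/11200) / 22 = ln(2.88125) / 22 ≈ 0.048101 per year
doubling time = ln 2 / |r| = 0.69315 / 0.048101

doubling time ≈ 14.4 years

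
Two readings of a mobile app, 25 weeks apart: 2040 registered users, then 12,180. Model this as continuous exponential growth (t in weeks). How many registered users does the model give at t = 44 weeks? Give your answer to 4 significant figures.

≈ 47,360 registered users

r = ln(12180/2040) / 25 ≈ 0.071474 per week
P(44) = 2040 · e^(0.071474·44) = 2040 · 23.21615 ≈ 47360.94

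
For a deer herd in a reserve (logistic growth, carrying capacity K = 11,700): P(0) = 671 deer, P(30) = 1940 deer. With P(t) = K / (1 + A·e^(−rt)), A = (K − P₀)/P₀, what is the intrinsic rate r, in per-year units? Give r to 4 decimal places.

A = (11700 − 671)/671 = 16.43666
1940 = 11700/(1 + 16.43666·e^(−r·30)) → e^(−30r) = (6.03093 − 1)/16.43666 = 0.30608
r = −ln(0.30608)/30 = 1.18391/30

r ≈ 0.0395 per year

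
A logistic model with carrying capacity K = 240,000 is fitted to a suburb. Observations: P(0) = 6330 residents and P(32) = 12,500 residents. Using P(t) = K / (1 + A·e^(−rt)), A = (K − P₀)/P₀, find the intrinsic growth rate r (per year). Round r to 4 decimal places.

r ≈ 0.0221 per year

A = (240000 − 6330)/6330 = 36.91469
12500 = 240000/(1 + 36.91469·e^(−r·32)) → e^(−32r) = (19.2 − 1)/36.91469 = 0.493029
r = −ln(0.493029)/32 = 0.70719/32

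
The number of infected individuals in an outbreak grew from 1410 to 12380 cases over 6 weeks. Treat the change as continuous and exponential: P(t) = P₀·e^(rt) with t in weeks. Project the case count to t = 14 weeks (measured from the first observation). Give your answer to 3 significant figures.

≈ 224,000 cases

r = ln(12380/1410) / 6 ≈ 0.362082 per week
P(14) = 1410 · e^(0.362082·14) = 1410 · 159.03898 ≈ 224244.96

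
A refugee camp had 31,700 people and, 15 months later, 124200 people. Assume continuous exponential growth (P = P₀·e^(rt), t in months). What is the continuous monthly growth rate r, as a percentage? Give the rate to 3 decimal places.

r ≈ 9.104% per month

124200 = 31700 · e^(r·15)
e^(15r) = 124200/31700 = 3.91798
r = ln(3.91798) / 15 = 1.36558 / 15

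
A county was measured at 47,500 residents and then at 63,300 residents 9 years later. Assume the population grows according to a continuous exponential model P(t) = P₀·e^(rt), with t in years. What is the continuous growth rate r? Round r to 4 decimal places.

63300 = 47500 · e^(r·9)
e^(9r) = 63300/47500 = 1.33263
r = ln(1.33263) / 9 = 0.28716 / 9

r ≈ 0.0319 per year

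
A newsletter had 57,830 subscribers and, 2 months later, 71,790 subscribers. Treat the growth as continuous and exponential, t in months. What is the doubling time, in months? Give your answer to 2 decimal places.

r = ln(71790/57830) / 2 = ln(1.2414) / 2 ≈ 0.108119 per month
doubling time = ln 2 / |r| = 0.69315 / 0.108119

doubling time ≈ 6.41 months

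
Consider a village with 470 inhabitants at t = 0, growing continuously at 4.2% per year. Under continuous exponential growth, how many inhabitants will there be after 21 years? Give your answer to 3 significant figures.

≈ 1,140 inhabitants

P(21) = 470 · e^(0.042·21) = 470 · e^(0.882)
= 470 · 2.41573 ≈ 1135.39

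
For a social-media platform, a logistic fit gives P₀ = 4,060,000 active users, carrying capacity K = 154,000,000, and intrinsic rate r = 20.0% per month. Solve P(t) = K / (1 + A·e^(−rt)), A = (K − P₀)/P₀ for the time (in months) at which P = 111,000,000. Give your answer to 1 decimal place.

A = (154000000 − 4060000)/4060000 = 36.93103
111000000 = 154000000/(1 + 36.93103·e^(−0.2t)) → 1 + 36.93103·e^(−0.2t) = 1.38739
e^(−0.2t) = 0.010489 → t = ln(95.3336)/0.2 = 4.55738/0.2

t ≈ 22.8 months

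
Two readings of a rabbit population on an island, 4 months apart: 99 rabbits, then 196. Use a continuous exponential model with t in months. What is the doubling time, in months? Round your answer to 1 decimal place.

r = ln(196/99) / 4 = ln(1.9798) / 4 ≈ 0.170749 per month
doubling time = ln 2 / |r| = 0.69315 / 0.170749

doubling time ≈ 4.1 months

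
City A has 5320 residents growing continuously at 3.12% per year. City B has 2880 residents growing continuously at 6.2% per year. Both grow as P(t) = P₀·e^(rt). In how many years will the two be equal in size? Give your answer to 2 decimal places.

t ≈ 19.92 years

5320·e^(0.0312t) = 2880·e^(0.062t)
5320/2880 = e^((0.062 − 0.0312)t) → ln(1.84722) = 0.0308·t
t = 0.61368 / 0.0308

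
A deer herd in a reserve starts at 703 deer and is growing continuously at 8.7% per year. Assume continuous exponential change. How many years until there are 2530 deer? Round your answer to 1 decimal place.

t ≈ 14.7 years

2530 = 703 · e^(0.087·t)
t = ln(2530/703) / 0.087 = ln(3.59886) / 0.087 = 1.28062 / 0.087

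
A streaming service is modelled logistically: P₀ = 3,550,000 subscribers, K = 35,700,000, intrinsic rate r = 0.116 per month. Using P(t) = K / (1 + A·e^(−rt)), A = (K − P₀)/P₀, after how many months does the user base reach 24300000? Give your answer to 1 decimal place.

t ≈ 25.5 months

A = (35700000 − 3550000)/3550000 = 9.05634
24300000 = 35700000/(1 + 9.05634·e^(−0.116t)) → 1 + 9.05634·e^(−0.116t) = 1.46914
e^(−0.116t) = 0.051802 → t = ln(19.3043)/0.116 = 2.96033/0.116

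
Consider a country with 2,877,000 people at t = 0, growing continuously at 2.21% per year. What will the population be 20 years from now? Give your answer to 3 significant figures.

≈ 4,480,000 people

P(20) = 2877000 · e^(0.0221·20) = 2877000 · e^(0.442)
= 2877000 · 1.55582 ≈ 4476081.89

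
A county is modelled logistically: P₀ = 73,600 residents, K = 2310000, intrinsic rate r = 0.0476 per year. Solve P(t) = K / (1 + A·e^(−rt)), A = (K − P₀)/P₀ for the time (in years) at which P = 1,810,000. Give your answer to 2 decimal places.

A = (2310000 − 73600)/73600 = 30.38587
1810000 = 2310000/(1 + 30.38587·e^(−0.0476t)) → 1 + 30.38587·e^(−0.0476t) = 1.27624
e^(−0.0476t) = 0.009091 → t = ln(109.99685)/0.0476 = 4.70045/0.0476

t ≈ 98.75 years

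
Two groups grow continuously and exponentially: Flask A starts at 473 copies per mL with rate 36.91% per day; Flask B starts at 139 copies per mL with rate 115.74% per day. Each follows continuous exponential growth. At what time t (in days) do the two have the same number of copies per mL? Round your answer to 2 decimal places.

473·e^(0.3691t) = 139·e^(1.1574t)
473/139 = e^((1.1574 − 0.3691)t) → ln(3.40288) = 0.7883·t
t = 1.22462 / 0.7883

t ≈ 1.55 days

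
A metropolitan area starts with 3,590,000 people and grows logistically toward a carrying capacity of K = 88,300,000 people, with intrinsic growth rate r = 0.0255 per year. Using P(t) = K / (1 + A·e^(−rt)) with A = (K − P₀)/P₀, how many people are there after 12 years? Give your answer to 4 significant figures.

≈ 4,805,000 people

A = (88300000 − 3590000)/3590000 = 23.5961
P(12) = 88300000 / (1 + 23.5961·e^(−0.0255·12)) = 88300000 / (1 + 23.5961·0.736387)
= 88300000 / 18.37585 ≈ 4805219.24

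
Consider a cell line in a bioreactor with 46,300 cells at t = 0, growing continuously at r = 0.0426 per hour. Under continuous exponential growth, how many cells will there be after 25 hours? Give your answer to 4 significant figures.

P(25) = 46300 · e^(0.0426·25) = 46300 · e^(1.065)
= 46300 · 2.90084 ≈ 134308.84

≈ 134,300 cells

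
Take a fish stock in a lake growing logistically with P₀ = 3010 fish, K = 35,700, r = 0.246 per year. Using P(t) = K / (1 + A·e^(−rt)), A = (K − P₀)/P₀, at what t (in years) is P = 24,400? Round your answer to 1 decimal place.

t ≈ 12.8 years

A = (35700 − 3010)/3010 = 10.86047
24400 = 35700/(1 + 10.86047·e^(−0.246t)) → 1 + 10.86047·e^(−0.246t) = 1.46311
e^(−0.246t) = 0.042642 → t = ln(23.45092)/0.246 = 3.15491/0.246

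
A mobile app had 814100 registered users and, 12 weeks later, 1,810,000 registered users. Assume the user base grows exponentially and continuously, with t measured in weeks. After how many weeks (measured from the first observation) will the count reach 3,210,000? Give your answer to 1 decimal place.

r = ln(1810000/814100) / 12 ≈ 0.066583 per week
t = ln(3210000/814100) / r = 1.37194 / 0.066583 ≈ 20.605

t ≈ 20.6 weeks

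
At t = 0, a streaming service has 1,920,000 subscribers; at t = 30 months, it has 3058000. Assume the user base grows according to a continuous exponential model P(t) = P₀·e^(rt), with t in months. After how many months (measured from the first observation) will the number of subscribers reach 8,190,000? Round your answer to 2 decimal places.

r = ln(3058000/1920000) / 30 ≈ 0.015515 per month
t = ln(8190000/1920000) / r = 1.45059 / 0.015515 ≈ 93.499

t ≈ 93.50 months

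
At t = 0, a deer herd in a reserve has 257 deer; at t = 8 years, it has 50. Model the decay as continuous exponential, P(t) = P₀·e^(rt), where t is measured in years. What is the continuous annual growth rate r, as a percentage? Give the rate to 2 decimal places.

50 = 257 · e^(r·8)
e^(8r) = 50/257 = 0.19455
r = ln(0.19455) / 8 = -1.63705 / 8

r ≈ -20.46% per year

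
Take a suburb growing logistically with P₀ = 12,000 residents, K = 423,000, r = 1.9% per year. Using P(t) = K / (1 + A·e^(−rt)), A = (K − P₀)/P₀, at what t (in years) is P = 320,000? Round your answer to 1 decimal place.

A = (423000 − 12000)/12000 = 34.25
320000 = 423000/(1 + 34.25·e^(−0.019t)) → 1 + 34.25·e^(−0.019t) = 1.32187
e^(−0.019t) = 0.009398 → t = ln(106.40777)/0.019 = 4.66728/0.019

t ≈ 245.6 years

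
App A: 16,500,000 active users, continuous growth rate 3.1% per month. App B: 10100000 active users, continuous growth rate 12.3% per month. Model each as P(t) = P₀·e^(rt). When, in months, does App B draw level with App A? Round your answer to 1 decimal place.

16500000·e^(0.031t) = 10100000·e^(0.123t)
16500000/10100000 = e^((0.123 − 0.031)t) → ln(1.63366) = 0.092·t
t = 0.49082 / 0.092

t ≈ 5.3 months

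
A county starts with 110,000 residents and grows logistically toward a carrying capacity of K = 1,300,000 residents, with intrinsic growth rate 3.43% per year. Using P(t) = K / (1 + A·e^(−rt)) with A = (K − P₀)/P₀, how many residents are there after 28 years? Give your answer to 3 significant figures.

≈ 253,000 residents

A = (1300000 − 110000)/110000 = 10.81818
P(28) = 1300000 / (1 + 10.81818·e^(−0.0343·28)) = 1300000 / (1 + 10.81818·0.38274)
= 1300000 / 5.14055 ≈ 252891.31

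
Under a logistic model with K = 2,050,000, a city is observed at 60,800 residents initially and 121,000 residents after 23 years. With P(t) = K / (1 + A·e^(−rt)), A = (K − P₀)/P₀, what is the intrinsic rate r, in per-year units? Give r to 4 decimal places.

A = (2050000 − 60800)/60800 = 32.71711
121000 = 2050000/(1 + 32.71711·e^(−r·23)) → e^(−23r) = (16.94215 − 1)/32.71711 = 0.487273
r = −ln(0.487273)/23 = 0.71893/23

r ≈ 0.0313 per year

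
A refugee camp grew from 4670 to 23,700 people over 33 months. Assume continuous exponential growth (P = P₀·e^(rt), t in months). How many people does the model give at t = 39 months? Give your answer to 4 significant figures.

≈ 31,840 people

r = ln(23700/4670) / 33 ≈ 0.049222 per month
P(39) = 4670 · e^(0.049222·39) = 4670 · 6.81855 ≈ 31842.61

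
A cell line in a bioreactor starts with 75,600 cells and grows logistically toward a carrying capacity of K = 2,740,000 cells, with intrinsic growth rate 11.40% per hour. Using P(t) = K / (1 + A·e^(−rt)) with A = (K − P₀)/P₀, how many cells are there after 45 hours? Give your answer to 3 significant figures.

A = (2740000 − 75600)/75600 = 35.24339
P(45) = 2740000 / (1 + 35.24339·e^(−0.114·45)) = 2740000 / (1 + 35.24339·0.005917)
= 2740000 / 1.20852 ≈ 2267236.66

≈ 2,270,000 cells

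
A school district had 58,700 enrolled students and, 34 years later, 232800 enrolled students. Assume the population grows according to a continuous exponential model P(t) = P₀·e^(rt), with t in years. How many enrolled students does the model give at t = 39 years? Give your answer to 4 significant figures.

r = ln(232800/58700) / 34 ≈ 0.040522 per year
P(39) = 58700 · e^(0.040522·39) = 58700 · 4.85665 ≈ 285085.33

≈ 285,100 enrolled students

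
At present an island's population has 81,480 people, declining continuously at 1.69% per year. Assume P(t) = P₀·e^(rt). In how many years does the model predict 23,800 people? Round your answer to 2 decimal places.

23800 = 81480 · e^(-0.0169·t)
t = ln(23800/81480) / -0.0169 = ln(0.2921) / -0.0169 = -1.23067 / -0.0169

t ≈ 72.82 years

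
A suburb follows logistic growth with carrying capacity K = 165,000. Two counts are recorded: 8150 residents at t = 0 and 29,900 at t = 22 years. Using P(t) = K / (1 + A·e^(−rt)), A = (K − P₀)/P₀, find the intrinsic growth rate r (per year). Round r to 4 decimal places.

r ≈ 0.0659 per year

A = (165000 − 8150)/8150 = 19.2454
29900 = 165000/(1 + 19.2454·e^(−r·22)) → e^(−22r) = (5.51839 − 1)/19.2454 = 0.234778
r = −ln(0.234778)/22 = 1.44912/22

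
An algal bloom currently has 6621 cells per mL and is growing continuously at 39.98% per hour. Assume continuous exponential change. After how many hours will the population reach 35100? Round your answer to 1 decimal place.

t ≈ 4.2 hours

35100 = 6621 · e^(0.3998·t)
t = ln(35100/6621) / 0.3998 = ln(5.30131) / 0.3998 = 1.66795 / 0.3998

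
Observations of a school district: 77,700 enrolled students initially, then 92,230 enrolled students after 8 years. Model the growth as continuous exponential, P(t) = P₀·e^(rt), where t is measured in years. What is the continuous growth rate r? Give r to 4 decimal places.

92230 = 77700 · e^(r·8)
e^(8r) = 92230/77700 = 1.187
r = ln(1.187) / 8 = 0.17143 / 8

r ≈ 0.0214 per year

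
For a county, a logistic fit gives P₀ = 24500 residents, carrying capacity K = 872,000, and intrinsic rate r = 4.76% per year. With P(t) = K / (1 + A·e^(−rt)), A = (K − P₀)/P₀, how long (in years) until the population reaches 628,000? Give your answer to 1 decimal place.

t ≈ 94.3 years

A = (872000 − 24500)/24500 = 34.59184
628000 = 872000/(1 + 34.59184·e^(−0.0476t)) → 1 + 34.59184·e^(−0.0476t) = 1.38854
e^(−0.0476t) = 0.011232 → t = ln(89.03145)/0.0476 = 4.48899/0.0476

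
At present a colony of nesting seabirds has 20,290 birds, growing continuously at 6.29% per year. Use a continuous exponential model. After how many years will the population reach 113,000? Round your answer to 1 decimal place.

t ≈ 27.3 years

113000 = 20290 · e^(0.0629·t)
t = ln(113000/20290) / 0.0629 = ln(5.56925) / 0.0629 = 1.71726 / 0.0629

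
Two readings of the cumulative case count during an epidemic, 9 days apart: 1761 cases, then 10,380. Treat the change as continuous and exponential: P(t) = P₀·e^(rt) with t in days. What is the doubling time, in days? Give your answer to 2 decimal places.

r = ln(10380/1761) / 9 = ln(5.89438) / 9 ≈ 0.197111 per day
doubling time = ln 2 / |r| = 0.69315 / 0.197111

doubling time ≈ 3.52 days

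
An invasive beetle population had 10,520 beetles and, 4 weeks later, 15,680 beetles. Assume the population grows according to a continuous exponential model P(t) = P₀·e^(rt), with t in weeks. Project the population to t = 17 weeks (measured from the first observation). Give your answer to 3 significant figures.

≈ 57,400 beetles

r = ln(15680/10520) / 4 ≈ 0.099777 per week
P(17) = 10520 · e^(0.099777·17) = 10520 · 5.45323 ≈ 57367.98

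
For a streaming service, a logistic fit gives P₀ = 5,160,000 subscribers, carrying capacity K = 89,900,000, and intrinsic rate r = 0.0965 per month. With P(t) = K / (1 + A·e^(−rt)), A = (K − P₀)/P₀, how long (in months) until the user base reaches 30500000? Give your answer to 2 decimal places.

A = (89900000 − 5160000)/5160000 = 16.42248
30500000 = 89900000/(1 + 16.42248·e^(−0.0965t)) → 1 + 16.42248·e^(−0.0965t) = 2.94754
e^(−0.0965t) = 0.11859 → t = ln(8.43242)/0.0965 = 2.13208/0.0965

t ≈ 22.09 months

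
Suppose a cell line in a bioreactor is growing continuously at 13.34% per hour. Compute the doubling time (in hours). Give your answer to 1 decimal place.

doubling time = ln(2) / |r| = 0.69315 / 0.1334

doubling time ≈ 5.2 hours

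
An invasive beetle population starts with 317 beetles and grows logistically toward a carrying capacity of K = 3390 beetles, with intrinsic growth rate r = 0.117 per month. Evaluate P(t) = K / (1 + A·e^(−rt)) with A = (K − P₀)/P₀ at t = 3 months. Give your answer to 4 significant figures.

≈ 433.3 beetles

A = (3390 − 317)/317 = 9.69401
P(3) = 3390 / (1 + 9.69401·e^(−0.117·3)) = 3390 / (1 + 9.69401·0.703984)
= 3390 / 7.82442 ≈ 433.26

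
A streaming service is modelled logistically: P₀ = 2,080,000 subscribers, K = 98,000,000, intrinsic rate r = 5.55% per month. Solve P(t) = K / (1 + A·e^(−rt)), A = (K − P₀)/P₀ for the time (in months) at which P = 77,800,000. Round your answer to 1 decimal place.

t ≈ 93.3 months

A = (98000000 − 2080000)/2080000 = 46.11538
77800000 = 98000000/(1 + 46.11538·e^(−0.0555t)) → 1 + 46.11538·e^(−0.0555t) = 1.25964
e^(−0.0555t) = 0.00563 → t = ln(177.61272)/0.0555 = 5.17961/0.0555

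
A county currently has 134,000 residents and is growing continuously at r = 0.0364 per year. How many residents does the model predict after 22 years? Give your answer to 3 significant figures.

P(22) = 134000 · e^(0.0364·22) = 134000 · e^(0.8008)
= 134000 · 2.22732 ≈ 298461.16

≈ 298,000 residents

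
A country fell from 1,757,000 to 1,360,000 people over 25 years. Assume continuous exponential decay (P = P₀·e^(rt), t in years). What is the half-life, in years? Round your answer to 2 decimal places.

half-life ≈ 67.66 years

r = ln(1360000/1757000) / 25 = ln(0.77405) / 25 ≈ -0.010245 per year
half-life = ln 2 / |r| = 0.69315 / 0.010245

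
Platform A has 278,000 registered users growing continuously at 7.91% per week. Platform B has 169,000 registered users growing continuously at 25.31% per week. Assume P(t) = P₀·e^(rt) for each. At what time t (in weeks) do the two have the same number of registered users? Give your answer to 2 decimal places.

278000·e^(0.0791t) = 169000·e^(0.2531t)
278000/169000 = e^((0.2531 − 0.0791)t) → ln(1.64497) = 0.174·t
t = 0.49772 / 0.174

t ≈ 2.86 weeks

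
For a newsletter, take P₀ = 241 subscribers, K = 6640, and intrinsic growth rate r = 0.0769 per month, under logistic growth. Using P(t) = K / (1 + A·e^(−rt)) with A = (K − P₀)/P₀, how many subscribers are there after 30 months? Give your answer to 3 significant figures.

A = (6640 − 241)/241 = 26.55187
P(30) = 6640 / (1 + 26.55187·e^(−0.0769·30)) = 6640 / (1 + 26.55187·0.099559)
= 6640 / 3.64349 ≈ 1822.43

≈ 1,820 subscribers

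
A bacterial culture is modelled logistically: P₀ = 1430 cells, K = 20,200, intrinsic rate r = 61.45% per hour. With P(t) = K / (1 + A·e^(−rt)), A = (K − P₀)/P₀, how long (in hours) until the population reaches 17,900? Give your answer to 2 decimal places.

t ≈ 7.53 hours

A = (20200 − 1430)/1430 = 13.12587
17900 = 20200/(1 + 13.12587·e^(−0.6145t)) → 1 + 13.12587·e^(−0.6145t) = 1.12849
e^(−0.6145t) = 0.009789 → t = ln(102.15354)/0.6145 = 4.62648/0.6145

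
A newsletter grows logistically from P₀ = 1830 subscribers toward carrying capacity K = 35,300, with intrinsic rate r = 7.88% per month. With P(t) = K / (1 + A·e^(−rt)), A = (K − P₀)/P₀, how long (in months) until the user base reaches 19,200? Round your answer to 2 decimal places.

A = (35300 − 1830)/1830 = 18.28962
19200 = 35300/(1 + 18.28962·e^(−0.0788t)) → 1 + 18.28962·e^(−0.0788t) = 1.83854
e^(−0.0788t) = 0.045848 → t = ln(21.81122)/0.0788 = 3.08242/0.0788

t ≈ 39.12 months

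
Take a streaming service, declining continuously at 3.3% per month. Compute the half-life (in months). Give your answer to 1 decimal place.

half-life ≈ 21.0 months

half-life = ln(2) / |r| = 0.69315 / 0.033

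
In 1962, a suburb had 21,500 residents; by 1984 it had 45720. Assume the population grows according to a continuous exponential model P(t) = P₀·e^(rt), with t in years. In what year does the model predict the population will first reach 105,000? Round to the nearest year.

year 2008

r = ln(45720/21500) / 22 = 0.75448/22 ≈ 0.034295 per year
t = ln(105000/21500) / r = 1.58591/0.034295 ≈ 46.24 years after 1962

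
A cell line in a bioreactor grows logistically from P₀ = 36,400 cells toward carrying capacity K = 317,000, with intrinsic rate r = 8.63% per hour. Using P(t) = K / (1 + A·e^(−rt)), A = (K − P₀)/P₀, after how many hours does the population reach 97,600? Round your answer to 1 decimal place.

t ≈ 14.3 hours

A = (317000 − 36400)/36400 = 7.70879
97600 = 317000/(1 + 7.70879·e^(−0.0863t)) → 1 + 7.70879·e^(−0.0863t) = 3.24795
e^(−0.0863t) = 0.291609 → t = ln(3.42925)/0.0863 = 1.23234/0.0863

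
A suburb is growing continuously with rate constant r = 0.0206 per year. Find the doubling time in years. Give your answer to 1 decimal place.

doubling time ≈ 33.6 years

doubling time = ln(2) / |r| = 0.69315 / 0.0206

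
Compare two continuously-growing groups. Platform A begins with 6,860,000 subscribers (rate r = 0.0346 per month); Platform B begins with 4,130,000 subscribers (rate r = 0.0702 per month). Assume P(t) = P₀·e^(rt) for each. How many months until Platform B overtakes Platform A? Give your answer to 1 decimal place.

t ≈ 14.3 months

6860000·e^(0.0346t) = 4130000·e^(0.0702t)
6860000/4130000 = e^((0.0702 − 0.0346)t) → ln(1.66102) = 0.0356·t
t = 0.50743 / 0.0356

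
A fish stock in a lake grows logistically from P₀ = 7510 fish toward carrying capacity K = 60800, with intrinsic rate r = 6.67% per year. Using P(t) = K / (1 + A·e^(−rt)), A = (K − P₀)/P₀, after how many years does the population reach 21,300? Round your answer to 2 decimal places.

t ≈ 20.12 years

A = (60800 − 7510)/7510 = 7.09587
21300 = 60800/(1 + 7.09587·e^(−0.0667t)) → 1 + 7.09587·e^(−0.0667t) = 2.85446
e^(−0.0667t) = 0.261344 → t = ln(3.82638)/0.0667 = 1.34192/0.0667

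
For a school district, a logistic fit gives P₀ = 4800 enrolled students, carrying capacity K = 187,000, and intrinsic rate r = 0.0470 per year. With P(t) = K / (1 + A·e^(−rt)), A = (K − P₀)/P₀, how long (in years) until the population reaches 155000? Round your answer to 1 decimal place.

A = (187000 − 4800)/4800 = 37.95833
155000 = 187000/(1 + 37.95833·e^(−0.047t)) → 1 + 37.95833·e^(−0.047t) = 1.20645
e^(−0.047t) = 0.005439 → t = ln(183.86068)/0.047 = 5.21418/0.047

t ≈ 110.9 years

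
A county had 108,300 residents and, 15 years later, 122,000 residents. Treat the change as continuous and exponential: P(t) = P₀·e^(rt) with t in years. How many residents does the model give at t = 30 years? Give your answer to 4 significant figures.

≈ 137,400 residents

r = ln(122000/108300) / 15 ≈ 0.007941 per year
P(30) = 108300 · e^(0.007941·30) = 108300 · 1.269 ≈ 137433.06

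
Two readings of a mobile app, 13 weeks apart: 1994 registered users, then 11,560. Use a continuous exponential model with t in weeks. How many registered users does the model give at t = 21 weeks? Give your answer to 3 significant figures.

≈ 34,100 registered users

r = ln(11560/1994) / 13 ≈ 0.135185 per week
P(21) = 1994 · e^(0.135185·21) = 1994 · 17.09678 ≈ 34090.98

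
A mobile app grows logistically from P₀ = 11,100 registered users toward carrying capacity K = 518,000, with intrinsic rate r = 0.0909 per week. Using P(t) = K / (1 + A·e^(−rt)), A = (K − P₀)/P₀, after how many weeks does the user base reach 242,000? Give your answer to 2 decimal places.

A = (518000 − 11100)/11100 = 45.66667
242000 = 518000/(1 + 45.66667·e^(−0.0909t)) → 1 + 45.66667·e^(−0.0909t) = 2.1405
e^(−0.0909t) = 0.024974 → t = ln(40.04106)/0.0909 = 3.68991/0.0909

t ≈ 40.59 weeks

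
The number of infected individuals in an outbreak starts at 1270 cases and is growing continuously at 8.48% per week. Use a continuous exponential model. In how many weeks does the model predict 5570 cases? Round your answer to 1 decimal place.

5570 = 1270 · e^(0.0848·t)
t = ln(5570/1270) / 0.0848 = ln(4.38583) / 0.0848 = 1.47838 / 0.0848

t ≈ 17.4 weeks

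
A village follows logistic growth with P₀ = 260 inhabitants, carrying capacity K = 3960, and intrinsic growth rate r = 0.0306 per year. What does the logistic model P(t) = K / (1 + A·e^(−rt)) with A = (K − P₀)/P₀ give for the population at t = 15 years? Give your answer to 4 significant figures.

≈ 396.3 inhabitants

A = (3960 − 260)/260 = 14.23077
P(15) = 3960 / (1 + 14.23077·e^(−0.0306·15)) = 3960 / (1 + 14.23077·0.631915)
= 3960 / 9.99264 ≈ 396.29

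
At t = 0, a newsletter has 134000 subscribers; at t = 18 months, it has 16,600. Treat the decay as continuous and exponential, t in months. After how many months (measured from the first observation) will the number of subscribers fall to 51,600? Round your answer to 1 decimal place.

t ≈ 8.2 months

r = ln(16600/134000) / 18 ≈ -0.116024 per month
t = ln(51600/134000) / r = -0.95432 / -0.116024 ≈ 8.225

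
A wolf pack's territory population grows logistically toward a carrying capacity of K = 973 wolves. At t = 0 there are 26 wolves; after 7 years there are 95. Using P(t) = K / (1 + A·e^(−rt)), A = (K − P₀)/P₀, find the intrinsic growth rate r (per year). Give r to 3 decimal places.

r ≈ 0.196 per year

A = (973 − 26)/26 = 36.42308
95 = 973/(1 + 36.42308·e^(−r·7)) → e^(−7r) = (10.24211 − 1)/36.42308 = 0.253743
r = −ln(0.253743)/7 = 1.37143/7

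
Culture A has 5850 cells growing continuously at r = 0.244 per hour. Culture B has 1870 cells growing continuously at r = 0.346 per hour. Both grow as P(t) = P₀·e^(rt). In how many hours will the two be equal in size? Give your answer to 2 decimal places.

5850·e^(0.244t) = 1870·e^(0.346t)
5850/1870 = e^((0.346 − 0.244)t) → ln(3.12834) = 0.102·t
t = 1.1405 / 0.102

t ≈ 11.18 hours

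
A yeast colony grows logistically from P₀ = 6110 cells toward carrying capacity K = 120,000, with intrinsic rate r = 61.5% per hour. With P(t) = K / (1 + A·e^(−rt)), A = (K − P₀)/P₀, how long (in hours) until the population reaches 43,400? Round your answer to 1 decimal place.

A = (120000 − 6110)/6110 = 18.63993
43400 = 120000/(1 + 18.63993·e^(−0.615t)) → 1 + 18.63993·e^(−0.615t) = 2.76498
e^(−0.615t) = 0.094688 → t = ln(10.56101)/0.615 = 2.35717/0.615

t ≈ 3.8 hours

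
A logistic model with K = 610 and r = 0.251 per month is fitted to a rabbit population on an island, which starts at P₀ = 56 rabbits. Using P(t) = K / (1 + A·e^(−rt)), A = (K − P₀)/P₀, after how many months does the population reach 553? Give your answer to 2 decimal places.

t ≈ 18.18 months

A = (610 − 56)/56 = 9.89286
553 = 610/(1 + 9.89286·e^(−0.251t)) → 1 + 9.89286·e^(−0.251t) = 1.10307
e^(−0.251t) = 0.010419 → t = ln(95.97807)/0.251 = 4.56412/0.251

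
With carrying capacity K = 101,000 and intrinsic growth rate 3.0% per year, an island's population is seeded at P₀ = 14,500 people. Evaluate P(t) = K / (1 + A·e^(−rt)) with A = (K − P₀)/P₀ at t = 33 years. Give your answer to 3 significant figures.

A = (101000 − 14500)/14500 = 5.96552
P(33) = 101000 / (1 + 5.96552·e^(−0.03·33)) = 101000 / (1 + 5.96552·0.371577)
= 101000 / 3.21665 ≈ 31399.15

≈ 31,400 people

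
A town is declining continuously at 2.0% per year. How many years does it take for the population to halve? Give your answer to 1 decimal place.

half-life ≈ 34.7 years

half-life = ln(2) / |r| = 0.69315 / 0.02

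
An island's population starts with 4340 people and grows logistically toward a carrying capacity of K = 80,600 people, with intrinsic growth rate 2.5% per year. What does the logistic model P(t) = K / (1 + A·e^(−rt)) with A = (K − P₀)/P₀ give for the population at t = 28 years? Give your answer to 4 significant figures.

A = (80600 − 4340)/4340 = 17.57143
P(28) = 80600 / (1 + 17.57143·e^(−0.025·28)) = 80600 / (1 + 17.57143·0.496585)
= 80600 / 9.72571 ≈ 8287.31

≈ 8,287 people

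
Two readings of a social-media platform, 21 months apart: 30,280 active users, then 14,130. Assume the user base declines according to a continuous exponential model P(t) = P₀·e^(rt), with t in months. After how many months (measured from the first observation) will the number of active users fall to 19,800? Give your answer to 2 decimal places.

r = ln(14130/30280) / 21 ≈ -0.036295 per month
t = ln(19800/30280) / r = -0.42481 / -0.036295 ≈ 11.704

t ≈ 11.70 months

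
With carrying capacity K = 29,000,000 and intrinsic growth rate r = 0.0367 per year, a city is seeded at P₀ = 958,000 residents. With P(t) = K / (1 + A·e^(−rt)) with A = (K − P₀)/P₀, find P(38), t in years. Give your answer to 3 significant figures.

A = (29000000 − 958000)/958000 = 29.2714
P(38) = 29000000 / (1 + 29.2714·e^(−0.0367·38)) = 29000000 / (1 + 29.2714·0.247932)
= 29000000 / 8.25732 ≈ 3512034.54

≈ 3,510,000 residents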